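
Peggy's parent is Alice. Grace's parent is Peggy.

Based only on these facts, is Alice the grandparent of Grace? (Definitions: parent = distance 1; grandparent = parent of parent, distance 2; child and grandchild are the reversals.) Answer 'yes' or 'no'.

Answer: yes

Derivation:
Reconstructing the parent chain from the given facts:
  Alice -> Peggy -> Grace
(each arrow means 'parent of the next')
Positions in the chain (0 = top):
  position of Alice: 0
  position of Peggy: 1
  position of Grace: 2

Alice is at position 0, Grace is at position 2; signed distance (j - i) = 2.
'grandparent' requires j - i = 2. Actual distance is 2, so the relation HOLDS.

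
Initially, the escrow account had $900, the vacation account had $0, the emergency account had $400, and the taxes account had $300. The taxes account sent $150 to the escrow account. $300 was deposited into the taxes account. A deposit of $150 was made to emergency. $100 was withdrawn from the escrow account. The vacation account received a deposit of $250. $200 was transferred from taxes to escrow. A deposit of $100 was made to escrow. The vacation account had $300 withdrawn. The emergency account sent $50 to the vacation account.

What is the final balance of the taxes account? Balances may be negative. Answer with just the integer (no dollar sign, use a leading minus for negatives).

Tracking account balances step by step:
Start: escrow=900, vacation=0, emergency=400, taxes=300
Event 1 (transfer 150 taxes -> escrow): taxes: 300 - 150 = 150, escrow: 900 + 150 = 1050. Balances: escrow=1050, vacation=0, emergency=400, taxes=150
Event 2 (deposit 300 to taxes): taxes: 150 + 300 = 450. Balances: escrow=1050, vacation=0, emergency=400, taxes=450
Event 3 (deposit 150 to emergency): emergency: 400 + 150 = 550. Balances: escrow=1050, vacation=0, emergency=550, taxes=450
Event 4 (withdraw 100 from escrow): escrow: 1050 - 100 = 950. Balances: escrow=950, vacation=0, emergency=550, taxes=450
Event 5 (deposit 250 to vacation): vacation: 0 + 250 = 250. Balances: escrow=950, vacation=250, emergency=550, taxes=450
Event 6 (transfer 200 taxes -> escrow): taxes: 450 - 200 = 250, escrow: 950 + 200 = 1150. Balances: escrow=1150, vacation=250, emergency=550, taxes=250
Event 7 (deposit 100 to escrow): escrow: 1150 + 100 = 1250. Balances: escrow=1250, vacation=250, emergency=550, taxes=250
Event 8 (withdraw 300 from vacation): vacation: 250 - 300 = -50. Balances: escrow=1250, vacation=-50, emergency=550, taxes=250
Event 9 (transfer 50 emergency -> vacation): emergency: 550 - 50 = 500, vacation: -50 + 50 = 0. Balances: escrow=1250, vacation=0, emergency=500, taxes=250

Final balance of taxes: 250

Answer: 250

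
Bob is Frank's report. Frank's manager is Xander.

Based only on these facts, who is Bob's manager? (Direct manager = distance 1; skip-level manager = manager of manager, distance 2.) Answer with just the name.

Reconstructing the manager chain from the given facts:
  Xander -> Frank -> Bob
(each arrow means 'manager of the next')
Positions in the chain (0 = top):
  position of Xander: 0
  position of Frank: 1
  position of Bob: 2

Bob is at position 2; the manager is 1 step up the chain, i.e. position 1: Frank.

Answer: Frank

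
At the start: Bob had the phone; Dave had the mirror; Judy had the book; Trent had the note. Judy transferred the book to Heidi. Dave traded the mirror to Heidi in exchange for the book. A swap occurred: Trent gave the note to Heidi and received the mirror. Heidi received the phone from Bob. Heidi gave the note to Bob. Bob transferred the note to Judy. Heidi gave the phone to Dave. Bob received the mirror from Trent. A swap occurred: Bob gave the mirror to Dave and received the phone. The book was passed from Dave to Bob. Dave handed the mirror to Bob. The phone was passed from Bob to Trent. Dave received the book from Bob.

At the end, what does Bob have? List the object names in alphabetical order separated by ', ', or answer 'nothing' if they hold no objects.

Answer: mirror

Derivation:
Tracking all object holders:
Start: phone:Bob, mirror:Dave, book:Judy, note:Trent
Event 1 (give book: Judy -> Heidi). State: phone:Bob, mirror:Dave, book:Heidi, note:Trent
Event 2 (swap mirror<->book: now mirror:Heidi, book:Dave). State: phone:Bob, mirror:Heidi, book:Dave, note:Trent
Event 3 (swap note<->mirror: now note:Heidi, mirror:Trent). State: phone:Bob, mirror:Trent, book:Dave, note:Heidi
Event 4 (give phone: Bob -> Heidi). State: phone:Heidi, mirror:Trent, book:Dave, note:Heidi
Event 5 (give note: Heidi -> Bob). State: phone:Heidi, mirror:Trent, book:Dave, note:Bob
Event 6 (give note: Bob -> Judy). State: phone:Heidi, mirror:Trent, book:Dave, note:Judy
Event 7 (give phone: Heidi -> Dave). State: phone:Dave, mirror:Trent, book:Dave, note:Judy
Event 8 (give mirror: Trent -> Bob). State: phone:Dave, mirror:Bob, book:Dave, note:Judy
Event 9 (swap mirror<->phone: now mirror:Dave, phone:Bob). State: phone:Bob, mirror:Dave, book:Dave, note:Judy
Event 10 (give book: Dave -> Bob). State: phone:Bob, mirror:Dave, book:Bob, note:Judy
Event 11 (give mirror: Dave -> Bob). State: phone:Bob, mirror:Bob, book:Bob, note:Judy
Event 12 (give phone: Bob -> Trent). State: phone:Trent, mirror:Bob, book:Bob, note:Judy
Event 13 (give book: Bob -> Dave). State: phone:Trent, mirror:Bob, book:Dave, note:Judy

Final state: phone:Trent, mirror:Bob, book:Dave, note:Judy
Bob holds: mirror.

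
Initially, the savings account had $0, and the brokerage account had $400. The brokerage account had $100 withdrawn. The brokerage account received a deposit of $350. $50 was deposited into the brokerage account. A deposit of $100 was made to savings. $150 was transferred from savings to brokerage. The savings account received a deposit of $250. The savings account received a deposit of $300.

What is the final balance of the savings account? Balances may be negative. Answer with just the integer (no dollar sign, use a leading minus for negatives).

Tracking account balances step by step:
Start: savings=0, brokerage=400
Event 1 (withdraw 100 from brokerage): brokerage: 400 - 100 = 300. Balances: savings=0, brokerage=300
Event 2 (deposit 350 to brokerage): brokerage: 300 + 350 = 650. Balances: savings=0, brokerage=650
Event 3 (deposit 50 to brokerage): brokerage: 650 + 50 = 700. Balances: savings=0, brokerage=700
Event 4 (deposit 100 to savings): savings: 0 + 100 = 100. Balances: savings=100, brokerage=700
Event 5 (transfer 150 savings -> brokerage): savings: 100 - 150 = -50, brokerage: 700 + 150 = 850. Balances: savings=-50, brokerage=850
Event 6 (deposit 250 to savings): savings: -50 + 250 = 200. Balances: savings=200, brokerage=850
Event 7 (deposit 300 to savings): savings: 200 + 300 = 500. Balances: savings=500, brokerage=850

Final balance of savings: 500

Answer: 500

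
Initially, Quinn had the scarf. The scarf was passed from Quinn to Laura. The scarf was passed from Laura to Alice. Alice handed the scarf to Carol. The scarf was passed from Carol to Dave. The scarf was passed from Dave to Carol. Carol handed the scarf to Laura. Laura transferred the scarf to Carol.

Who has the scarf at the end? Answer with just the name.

Answer: Carol

Derivation:
Tracking the scarf through each event:
Start: Quinn has the scarf.
After event 1: Laura has the scarf.
After event 2: Alice has the scarf.
After event 3: Carol has the scarf.
After event 4: Dave has the scarf.
After event 5: Carol has the scarf.
After event 6: Laura has the scarf.
After event 7: Carol has the scarf.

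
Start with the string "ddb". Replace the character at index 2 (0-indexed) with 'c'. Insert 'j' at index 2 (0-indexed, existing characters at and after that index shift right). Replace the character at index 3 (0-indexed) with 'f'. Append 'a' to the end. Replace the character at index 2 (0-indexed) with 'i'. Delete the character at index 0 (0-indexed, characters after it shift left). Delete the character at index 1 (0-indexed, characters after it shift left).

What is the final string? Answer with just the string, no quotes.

Answer: dfa

Derivation:
Applying each edit step by step:
Start: "ddb"
Op 1 (replace idx 2: 'b' -> 'c'): "ddb" -> "ddc"
Op 2 (insert 'j' at idx 2): "ddc" -> "ddjc"
Op 3 (replace idx 3: 'c' -> 'f'): "ddjc" -> "ddjf"
Op 4 (append 'a'): "ddjf" -> "ddjfa"
Op 5 (replace idx 2: 'j' -> 'i'): "ddjfa" -> "ddifa"
Op 6 (delete idx 0 = 'd'): "ddifa" -> "difa"
Op 7 (delete idx 1 = 'i'): "difa" -> "dfa"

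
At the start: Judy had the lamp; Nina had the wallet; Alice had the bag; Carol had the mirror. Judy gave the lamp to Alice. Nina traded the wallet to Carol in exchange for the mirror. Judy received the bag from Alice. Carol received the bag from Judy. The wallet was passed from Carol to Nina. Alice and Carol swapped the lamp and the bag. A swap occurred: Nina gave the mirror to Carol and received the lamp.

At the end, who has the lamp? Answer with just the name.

Answer: Nina

Derivation:
Tracking all object holders:
Start: lamp:Judy, wallet:Nina, bag:Alice, mirror:Carol
Event 1 (give lamp: Judy -> Alice). State: lamp:Alice, wallet:Nina, bag:Alice, mirror:Carol
Event 2 (swap wallet<->mirror: now wallet:Carol, mirror:Nina). State: lamp:Alice, wallet:Carol, bag:Alice, mirror:Nina
Event 3 (give bag: Alice -> Judy). State: lamp:Alice, wallet:Carol, bag:Judy, mirror:Nina
Event 4 (give bag: Judy -> Carol). State: lamp:Alice, wallet:Carol, bag:Carol, mirror:Nina
Event 5 (give wallet: Carol -> Nina). State: lamp:Alice, wallet:Nina, bag:Carol, mirror:Nina
Event 6 (swap lamp<->bag: now lamp:Carol, bag:Alice). State: lamp:Carol, wallet:Nina, bag:Alice, mirror:Nina
Event 7 (swap mirror<->lamp: now mirror:Carol, lamp:Nina). State: lamp:Nina, wallet:Nina, bag:Alice, mirror:Carol

Final state: lamp:Nina, wallet:Nina, bag:Alice, mirror:Carol
The lamp is held by Nina.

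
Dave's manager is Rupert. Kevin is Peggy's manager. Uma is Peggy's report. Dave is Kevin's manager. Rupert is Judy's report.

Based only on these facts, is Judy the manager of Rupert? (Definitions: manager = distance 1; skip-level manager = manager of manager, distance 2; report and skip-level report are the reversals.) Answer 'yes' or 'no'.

Reconstructing the manager chain from the given facts:
  Judy -> Rupert -> Dave -> Kevin -> Peggy -> Uma
(each arrow means 'manager of the next')
Positions in the chain (0 = top):
  position of Judy: 0
  position of Rupert: 1
  position of Dave: 2
  position of Kevin: 3
  position of Peggy: 4
  position of Uma: 5

Judy is at position 0, Rupert is at position 1; signed distance (j - i) = 1.
'manager' requires j - i = 1. Actual distance is 1, so the relation HOLDS.

Answer: yes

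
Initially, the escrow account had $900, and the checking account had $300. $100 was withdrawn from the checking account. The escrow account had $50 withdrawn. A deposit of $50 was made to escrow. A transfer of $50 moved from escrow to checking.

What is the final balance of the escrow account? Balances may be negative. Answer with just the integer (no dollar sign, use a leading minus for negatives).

Tracking account balances step by step:
Start: escrow=900, checking=300
Event 1 (withdraw 100 from checking): checking: 300 - 100 = 200. Balances: escrow=900, checking=200
Event 2 (withdraw 50 from escrow): escrow: 900 - 50 = 850. Balances: escrow=850, checking=200
Event 3 (deposit 50 to escrow): escrow: 850 + 50 = 900. Balances: escrow=900, checking=200
Event 4 (transfer 50 escrow -> checking): escrow: 900 - 50 = 850, checking: 200 + 50 = 250. Balances: escrow=850, checking=250

Final balance of escrow: 850

Answer: 850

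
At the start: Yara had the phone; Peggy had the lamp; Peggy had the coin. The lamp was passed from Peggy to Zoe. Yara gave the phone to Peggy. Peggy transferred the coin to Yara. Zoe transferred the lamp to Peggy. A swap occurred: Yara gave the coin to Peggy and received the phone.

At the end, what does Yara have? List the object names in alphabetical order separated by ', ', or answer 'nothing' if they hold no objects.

Answer: phone

Derivation:
Tracking all object holders:
Start: phone:Yara, lamp:Peggy, coin:Peggy
Event 1 (give lamp: Peggy -> Zoe). State: phone:Yara, lamp:Zoe, coin:Peggy
Event 2 (give phone: Yara -> Peggy). State: phone:Peggy, lamp:Zoe, coin:Peggy
Event 3 (give coin: Peggy -> Yara). State: phone:Peggy, lamp:Zoe, coin:Yara
Event 4 (give lamp: Zoe -> Peggy). State: phone:Peggy, lamp:Peggy, coin:Yara
Event 5 (swap coin<->phone: now coin:Peggy, phone:Yara). State: phone:Yara, lamp:Peggy, coin:Peggy

Final state: phone:Yara, lamp:Peggy, coin:Peggy
Yara holds: phone.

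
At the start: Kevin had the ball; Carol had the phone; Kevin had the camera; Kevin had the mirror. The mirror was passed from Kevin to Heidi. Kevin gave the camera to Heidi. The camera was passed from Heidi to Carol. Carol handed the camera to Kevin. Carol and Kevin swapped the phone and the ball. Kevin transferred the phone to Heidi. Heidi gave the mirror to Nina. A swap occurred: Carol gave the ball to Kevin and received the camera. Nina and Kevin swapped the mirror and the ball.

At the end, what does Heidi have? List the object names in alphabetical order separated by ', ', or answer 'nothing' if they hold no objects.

Answer: phone

Derivation:
Tracking all object holders:
Start: ball:Kevin, phone:Carol, camera:Kevin, mirror:Kevin
Event 1 (give mirror: Kevin -> Heidi). State: ball:Kevin, phone:Carol, camera:Kevin, mirror:Heidi
Event 2 (give camera: Kevin -> Heidi). State: ball:Kevin, phone:Carol, camera:Heidi, mirror:Heidi
Event 3 (give camera: Heidi -> Carol). State: ball:Kevin, phone:Carol, camera:Carol, mirror:Heidi
Event 4 (give camera: Carol -> Kevin). State: ball:Kevin, phone:Carol, camera:Kevin, mirror:Heidi
Event 5 (swap phone<->ball: now phone:Kevin, ball:Carol). State: ball:Carol, phone:Kevin, camera:Kevin, mirror:Heidi
Event 6 (give phone: Kevin -> Heidi). State: ball:Carol, phone:Heidi, camera:Kevin, mirror:Heidi
Event 7 (give mirror: Heidi -> Nina). State: ball:Carol, phone:Heidi, camera:Kevin, mirror:Nina
Event 8 (swap ball<->camera: now ball:Kevin, camera:Carol). State: ball:Kevin, phone:Heidi, camera:Carol, mirror:Nina
Event 9 (swap mirror<->ball: now mirror:Kevin, ball:Nina). State: ball:Nina, phone:Heidi, camera:Carol, mirror:Kevin

Final state: ball:Nina, phone:Heidi, camera:Carol, mirror:Kevin
Heidi holds: phone.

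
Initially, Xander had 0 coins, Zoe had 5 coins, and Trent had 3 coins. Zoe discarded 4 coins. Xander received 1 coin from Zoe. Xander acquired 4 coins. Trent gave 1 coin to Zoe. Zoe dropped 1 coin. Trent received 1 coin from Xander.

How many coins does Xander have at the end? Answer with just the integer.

Answer: 4

Derivation:
Tracking counts step by step:
Start: Xander=0, Zoe=5, Trent=3
Event 1 (Zoe -4): Zoe: 5 -> 1. State: Xander=0, Zoe=1, Trent=3
Event 2 (Zoe -> Xander, 1): Zoe: 1 -> 0, Xander: 0 -> 1. State: Xander=1, Zoe=0, Trent=3
Event 3 (Xander +4): Xander: 1 -> 5. State: Xander=5, Zoe=0, Trent=3
Event 4 (Trent -> Zoe, 1): Trent: 3 -> 2, Zoe: 0 -> 1. State: Xander=5, Zoe=1, Trent=2
Event 5 (Zoe -1): Zoe: 1 -> 0. State: Xander=5, Zoe=0, Trent=2
Event 6 (Xander -> Trent, 1): Xander: 5 -> 4, Trent: 2 -> 3. State: Xander=4, Zoe=0, Trent=3

Xander's final count: 4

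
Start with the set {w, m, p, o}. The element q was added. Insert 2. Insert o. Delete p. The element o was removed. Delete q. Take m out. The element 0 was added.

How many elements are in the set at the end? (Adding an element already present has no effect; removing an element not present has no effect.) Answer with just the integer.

Tracking the set through each operation:
Start: {m, o, p, w}
Event 1 (add q): added. Set: {m, o, p, q, w}
Event 2 (add 2): added. Set: {2, m, o, p, q, w}
Event 3 (add o): already present, no change. Set: {2, m, o, p, q, w}
Event 4 (remove p): removed. Set: {2, m, o, q, w}
Event 5 (remove o): removed. Set: {2, m, q, w}
Event 6 (remove q): removed. Set: {2, m, w}
Event 7 (remove m): removed. Set: {2, w}
Event 8 (add 0): added. Set: {0, 2, w}

Final set: {0, 2, w} (size 3)

Answer: 3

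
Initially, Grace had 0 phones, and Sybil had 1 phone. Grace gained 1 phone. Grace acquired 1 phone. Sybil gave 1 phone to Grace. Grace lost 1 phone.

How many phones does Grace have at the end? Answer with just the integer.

Tracking counts step by step:
Start: Grace=0, Sybil=1
Event 1 (Grace +1): Grace: 0 -> 1. State: Grace=1, Sybil=1
Event 2 (Grace +1): Grace: 1 -> 2. State: Grace=2, Sybil=1
Event 3 (Sybil -> Grace, 1): Sybil: 1 -> 0, Grace: 2 -> 3. State: Grace=3, Sybil=0
Event 4 (Grace -1): Grace: 3 -> 2. State: Grace=2, Sybil=0

Grace's final count: 2

Answer: 2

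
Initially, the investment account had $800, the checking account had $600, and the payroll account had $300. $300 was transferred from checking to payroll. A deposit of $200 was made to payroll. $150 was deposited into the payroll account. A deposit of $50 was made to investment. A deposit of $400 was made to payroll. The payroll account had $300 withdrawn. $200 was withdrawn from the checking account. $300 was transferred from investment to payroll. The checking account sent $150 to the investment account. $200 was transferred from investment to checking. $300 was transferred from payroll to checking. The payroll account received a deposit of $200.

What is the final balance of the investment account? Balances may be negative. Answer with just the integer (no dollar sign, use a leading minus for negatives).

Answer: 500

Derivation:
Tracking account balances step by step:
Start: investment=800, checking=600, payroll=300
Event 1 (transfer 300 checking -> payroll): checking: 600 - 300 = 300, payroll: 300 + 300 = 600. Balances: investment=800, checking=300, payroll=600
Event 2 (deposit 200 to payroll): payroll: 600 + 200 = 800. Balances: investment=800, checking=300, payroll=800
Event 3 (deposit 150 to payroll): payroll: 800 + 150 = 950. Balances: investment=800, checking=300, payroll=950
Event 4 (deposit 50 to investment): investment: 800 + 50 = 850. Balances: investment=850, checking=300, payroll=950
Event 5 (deposit 400 to payroll): payroll: 950 + 400 = 1350. Balances: investment=850, checking=300, payroll=1350
Event 6 (withdraw 300 from payroll): payroll: 1350 - 300 = 1050. Balances: investment=850, checking=300, payroll=1050
Event 7 (withdraw 200 from checking): checking: 300 - 200 = 100. Balances: investment=850, checking=100, payroll=1050
Event 8 (transfer 300 investment -> payroll): investment: 850 - 300 = 550, payroll: 1050 + 300 = 1350. Balances: investment=550, checking=100, payroll=1350
Event 9 (transfer 150 checking -> investment): checking: 100 - 150 = -50, investment: 550 + 150 = 700. Balances: investment=700, checking=-50, payroll=1350
Event 10 (transfer 200 investment -> checking): investment: 700 - 200 = 500, checking: -50 + 200 = 150. Balances: investment=500, checking=150, payroll=1350
Event 11 (transfer 300 payroll -> checking): payroll: 1350 - 300 = 1050, checking: 150 + 300 = 450. Balances: investment=500, checking=450, payroll=1050
Event 12 (deposit 200 to payroll): payroll: 1050 + 200 = 1250. Balances: investment=500, checking=450, payroll=1250

Final balance of investment: 500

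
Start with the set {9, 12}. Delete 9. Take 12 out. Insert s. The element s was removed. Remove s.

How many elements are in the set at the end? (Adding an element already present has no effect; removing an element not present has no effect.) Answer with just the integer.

Answer: 0

Derivation:
Tracking the set through each operation:
Start: {12, 9}
Event 1 (remove 9): removed. Set: {12}
Event 2 (remove 12): removed. Set: {}
Event 3 (add s): added. Set: {s}
Event 4 (remove s): removed. Set: {}
Event 5 (remove s): not present, no change. Set: {}

Final set: {} (size 0)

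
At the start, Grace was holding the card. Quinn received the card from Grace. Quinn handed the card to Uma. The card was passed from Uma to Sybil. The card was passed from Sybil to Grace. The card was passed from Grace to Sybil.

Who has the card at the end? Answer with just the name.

Tracking the card through each event:
Start: Grace has the card.
After event 1: Quinn has the card.
After event 2: Uma has the card.
After event 3: Sybil has the card.
After event 4: Grace has the card.
After event 5: Sybil has the card.

Answer: Sybil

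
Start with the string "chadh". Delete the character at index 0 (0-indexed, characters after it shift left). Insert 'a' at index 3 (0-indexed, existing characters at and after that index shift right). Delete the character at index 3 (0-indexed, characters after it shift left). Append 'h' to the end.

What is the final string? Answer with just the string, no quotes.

Applying each edit step by step:
Start: "chadh"
Op 1 (delete idx 0 = 'c'): "chadh" -> "hadh"
Op 2 (insert 'a' at idx 3): "hadh" -> "hadah"
Op 3 (delete idx 3 = 'a'): "hadah" -> "hadh"
Op 4 (append 'h'): "hadh" -> "hadhh"

Answer: hadhh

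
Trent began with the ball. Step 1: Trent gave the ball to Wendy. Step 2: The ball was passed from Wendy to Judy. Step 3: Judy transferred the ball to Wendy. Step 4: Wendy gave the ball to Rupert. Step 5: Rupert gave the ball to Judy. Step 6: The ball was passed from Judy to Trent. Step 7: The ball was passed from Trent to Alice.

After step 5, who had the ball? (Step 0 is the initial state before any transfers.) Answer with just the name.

Answer: Judy

Derivation:
Tracking the ball holder through step 5:
After step 0 (start): Trent
After step 1: Wendy
After step 2: Judy
After step 3: Wendy
After step 4: Rupert
After step 5: Judy

At step 5, the holder is Judy.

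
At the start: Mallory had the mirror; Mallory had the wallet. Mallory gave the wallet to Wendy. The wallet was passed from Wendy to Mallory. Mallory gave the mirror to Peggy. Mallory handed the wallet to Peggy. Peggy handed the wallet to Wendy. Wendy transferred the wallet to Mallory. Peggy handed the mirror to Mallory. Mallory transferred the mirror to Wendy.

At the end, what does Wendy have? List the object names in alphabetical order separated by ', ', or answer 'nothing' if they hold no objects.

Tracking all object holders:
Start: mirror:Mallory, wallet:Mallory
Event 1 (give wallet: Mallory -> Wendy). State: mirror:Mallory, wallet:Wendy
Event 2 (give wallet: Wendy -> Mallory). State: mirror:Mallory, wallet:Mallory
Event 3 (give mirror: Mallory -> Peggy). State: mirror:Peggy, wallet:Mallory
Event 4 (give wallet: Mallory -> Peggy). State: mirror:Peggy, wallet:Peggy
Event 5 (give wallet: Peggy -> Wendy). State: mirror:Peggy, wallet:Wendy
Event 6 (give wallet: Wendy -> Mallory). State: mirror:Peggy, wallet:Mallory
Event 7 (give mirror: Peggy -> Mallory). State: mirror:Mallory, wallet:Mallory
Event 8 (give mirror: Mallory -> Wendy). State: mirror:Wendy, wallet:Mallory

Final state: mirror:Wendy, wallet:Mallory
Wendy holds: mirror.

Answer: mirror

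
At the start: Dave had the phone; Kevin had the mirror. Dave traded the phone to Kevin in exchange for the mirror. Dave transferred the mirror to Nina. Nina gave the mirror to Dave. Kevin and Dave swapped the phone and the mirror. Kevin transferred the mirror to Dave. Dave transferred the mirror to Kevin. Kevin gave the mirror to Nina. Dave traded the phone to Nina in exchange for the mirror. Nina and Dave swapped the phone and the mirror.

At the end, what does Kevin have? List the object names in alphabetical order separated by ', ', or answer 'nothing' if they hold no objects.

Tracking all object holders:
Start: phone:Dave, mirror:Kevin
Event 1 (swap phone<->mirror: now phone:Kevin, mirror:Dave). State: phone:Kevin, mirror:Dave
Event 2 (give mirror: Dave -> Nina). State: phone:Kevin, mirror:Nina
Event 3 (give mirror: Nina -> Dave). State: phone:Kevin, mirror:Dave
Event 4 (swap phone<->mirror: now phone:Dave, mirror:Kevin). State: phone:Dave, mirror:Kevin
Event 5 (give mirror: Kevin -> Dave). State: phone:Dave, mirror:Dave
Event 6 (give mirror: Dave -> Kevin). State: phone:Dave, mirror:Kevin
Event 7 (give mirror: Kevin -> Nina). State: phone:Dave, mirror:Nina
Event 8 (swap phone<->mirror: now phone:Nina, mirror:Dave). State: phone:Nina, mirror:Dave
Event 9 (swap phone<->mirror: now phone:Dave, mirror:Nina). State: phone:Dave, mirror:Nina

Final state: phone:Dave, mirror:Nina
Kevin holds: (nothing).

Answer: nothing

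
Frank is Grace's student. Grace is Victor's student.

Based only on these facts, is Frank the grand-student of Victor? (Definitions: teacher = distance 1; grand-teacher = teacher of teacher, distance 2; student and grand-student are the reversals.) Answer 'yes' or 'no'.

Reconstructing the teacher chain from the given facts:
  Victor -> Grace -> Frank
(each arrow means 'teacher of the next')
Positions in the chain (0 = top):
  position of Victor: 0
  position of Grace: 1
  position of Frank: 2

Frank is at position 2, Victor is at position 0; signed distance (j - i) = -2.
'grand-student' requires j - i = -2. Actual distance is -2, so the relation HOLDS.

Answer: yes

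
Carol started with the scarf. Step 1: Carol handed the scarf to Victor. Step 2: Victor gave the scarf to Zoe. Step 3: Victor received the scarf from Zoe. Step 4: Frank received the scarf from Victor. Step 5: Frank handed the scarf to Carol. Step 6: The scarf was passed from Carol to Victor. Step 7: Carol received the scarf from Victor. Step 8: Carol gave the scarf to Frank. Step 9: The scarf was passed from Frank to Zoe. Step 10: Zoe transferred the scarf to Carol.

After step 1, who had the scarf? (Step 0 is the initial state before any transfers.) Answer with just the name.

Answer: Victor

Derivation:
Tracking the scarf holder through step 1:
After step 0 (start): Carol
After step 1: Victor

At step 1, the holder is Victor.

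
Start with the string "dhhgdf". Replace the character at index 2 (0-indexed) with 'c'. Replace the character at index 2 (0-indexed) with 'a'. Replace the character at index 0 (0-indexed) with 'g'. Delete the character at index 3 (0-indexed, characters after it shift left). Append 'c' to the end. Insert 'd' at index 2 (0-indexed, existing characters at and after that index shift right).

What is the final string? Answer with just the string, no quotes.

Answer: ghdadfc

Derivation:
Applying each edit step by step:
Start: "dhhgdf"
Op 1 (replace idx 2: 'h' -> 'c'): "dhhgdf" -> "dhcgdf"
Op 2 (replace idx 2: 'c' -> 'a'): "dhcgdf" -> "dhagdf"
Op 3 (replace idx 0: 'd' -> 'g'): "dhagdf" -> "ghagdf"
Op 4 (delete idx 3 = 'g'): "ghagdf" -> "ghadf"
Op 5 (append 'c'): "ghadf" -> "ghadfc"
Op 6 (insert 'd' at idx 2): "ghadfc" -> "ghdadfc"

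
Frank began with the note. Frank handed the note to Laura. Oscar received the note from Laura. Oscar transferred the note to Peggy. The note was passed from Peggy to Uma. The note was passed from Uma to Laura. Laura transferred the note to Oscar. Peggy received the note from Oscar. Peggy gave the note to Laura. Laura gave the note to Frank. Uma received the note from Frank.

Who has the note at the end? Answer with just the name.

Tracking the note through each event:
Start: Frank has the note.
After event 1: Laura has the note.
After event 2: Oscar has the note.
After event 3: Peggy has the note.
After event 4: Uma has the note.
After event 5: Laura has the note.
After event 6: Oscar has the note.
After event 7: Peggy has the note.
After event 8: Laura has the note.
After event 9: Frank has the note.
After event 10: Uma has the note.

Answer: Uma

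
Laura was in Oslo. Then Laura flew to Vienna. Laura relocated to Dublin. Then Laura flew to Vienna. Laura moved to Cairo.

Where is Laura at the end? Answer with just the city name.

Answer: Cairo

Derivation:
Tracking Laura's location:
Start: Laura is in Oslo.
After move 1: Oslo -> Vienna. Laura is in Vienna.
After move 2: Vienna -> Dublin. Laura is in Dublin.
After move 3: Dublin -> Vienna. Laura is in Vienna.
After move 4: Vienna -> Cairo. Laura is in Cairo.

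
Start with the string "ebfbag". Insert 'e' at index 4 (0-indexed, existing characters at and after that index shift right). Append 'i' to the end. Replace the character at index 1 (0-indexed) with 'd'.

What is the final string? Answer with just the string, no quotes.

Applying each edit step by step:
Start: "ebfbag"
Op 1 (insert 'e' at idx 4): "ebfbag" -> "ebfbeag"
Op 2 (append 'i'): "ebfbeag" -> "ebfbeagi"
Op 3 (replace idx 1: 'b' -> 'd'): "ebfbeagi" -> "edfbeagi"

Answer: edfbeagi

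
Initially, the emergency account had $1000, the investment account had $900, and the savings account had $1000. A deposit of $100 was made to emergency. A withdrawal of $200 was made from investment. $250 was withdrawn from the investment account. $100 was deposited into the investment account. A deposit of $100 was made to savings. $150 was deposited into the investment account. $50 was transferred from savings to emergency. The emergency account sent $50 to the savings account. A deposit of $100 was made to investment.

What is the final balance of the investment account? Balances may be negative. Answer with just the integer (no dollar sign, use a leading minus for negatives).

Answer: 800

Derivation:
Tracking account balances step by step:
Start: emergency=1000, investment=900, savings=1000
Event 1 (deposit 100 to emergency): emergency: 1000 + 100 = 1100. Balances: emergency=1100, investment=900, savings=1000
Event 2 (withdraw 200 from investment): investment: 900 - 200 = 700. Balances: emergency=1100, investment=700, savings=1000
Event 3 (withdraw 250 from investment): investment: 700 - 250 = 450. Balances: emergency=1100, investment=450, savings=1000
Event 4 (deposit 100 to investment): investment: 450 + 100 = 550. Balances: emergency=1100, investment=550, savings=1000
Event 5 (deposit 100 to savings): savings: 1000 + 100 = 1100. Balances: emergency=1100, investment=550, savings=1100
Event 6 (deposit 150 to investment): investment: 550 + 150 = 700. Balances: emergency=1100, investment=700, savings=1100
Event 7 (transfer 50 savings -> emergency): savings: 1100 - 50 = 1050, emergency: 1100 + 50 = 1150. Balances: emergency=1150, investment=700, savings=1050
Event 8 (transfer 50 emergency -> savings): emergency: 1150 - 50 = 1100, savings: 1050 + 50 = 1100. Balances: emergency=1100, investment=700, savings=1100
Event 9 (deposit 100 to investment): investment: 700 + 100 = 800. Balances: emergency=1100, investment=800, savings=1100

Final balance of investment: 800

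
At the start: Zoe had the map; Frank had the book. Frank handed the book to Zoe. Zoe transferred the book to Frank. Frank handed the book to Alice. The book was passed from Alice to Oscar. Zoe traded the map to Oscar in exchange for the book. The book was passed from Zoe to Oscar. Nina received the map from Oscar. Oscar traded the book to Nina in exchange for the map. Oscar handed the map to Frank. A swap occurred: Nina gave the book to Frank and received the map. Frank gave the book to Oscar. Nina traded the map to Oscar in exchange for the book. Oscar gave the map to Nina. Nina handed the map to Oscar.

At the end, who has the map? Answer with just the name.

Answer: Oscar

Derivation:
Tracking all object holders:
Start: map:Zoe, book:Frank
Event 1 (give book: Frank -> Zoe). State: map:Zoe, book:Zoe
Event 2 (give book: Zoe -> Frank). State: map:Zoe, book:Frank
Event 3 (give book: Frank -> Alice). State: map:Zoe, book:Alice
Event 4 (give book: Alice -> Oscar). State: map:Zoe, book:Oscar
Event 5 (swap map<->book: now map:Oscar, book:Zoe). State: map:Oscar, book:Zoe
Event 6 (give book: Zoe -> Oscar). State: map:Oscar, book:Oscar
Event 7 (give map: Oscar -> Nina). State: map:Nina, book:Oscar
Event 8 (swap book<->map: now book:Nina, map:Oscar). State: map:Oscar, book:Nina
Event 9 (give map: Oscar -> Frank). State: map:Frank, book:Nina
Event 10 (swap book<->map: now book:Frank, map:Nina). State: map:Nina, book:Frank
Event 11 (give book: Frank -> Oscar). State: map:Nina, book:Oscar
Event 12 (swap map<->book: now map:Oscar, book:Nina). State: map:Oscar, book:Nina
Event 13 (give map: Oscar -> Nina). State: map:Nina, book:Nina
Event 14 (give map: Nina -> Oscar). State: map:Oscar, book:Nina

Final state: map:Oscar, book:Nina
The map is held by Oscar.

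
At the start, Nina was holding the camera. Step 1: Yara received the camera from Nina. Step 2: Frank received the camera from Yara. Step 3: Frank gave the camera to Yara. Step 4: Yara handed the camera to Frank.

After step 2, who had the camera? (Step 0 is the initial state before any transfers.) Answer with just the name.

Tracking the camera holder through step 2:
After step 0 (start): Nina
After step 1: Yara
After step 2: Frank

At step 2, the holder is Frank.

Answer: Frank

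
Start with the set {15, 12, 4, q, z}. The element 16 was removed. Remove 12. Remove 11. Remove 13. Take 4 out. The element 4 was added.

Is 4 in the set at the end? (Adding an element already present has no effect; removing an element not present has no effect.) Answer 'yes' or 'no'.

Answer: yes

Derivation:
Tracking the set through each operation:
Start: {12, 15, 4, q, z}
Event 1 (remove 16): not present, no change. Set: {12, 15, 4, q, z}
Event 2 (remove 12): removed. Set: {15, 4, q, z}
Event 3 (remove 11): not present, no change. Set: {15, 4, q, z}
Event 4 (remove 13): not present, no change. Set: {15, 4, q, z}
Event 5 (remove 4): removed. Set: {15, q, z}
Event 6 (add 4): added. Set: {15, 4, q, z}

Final set: {15, 4, q, z} (size 4)
4 is in the final set.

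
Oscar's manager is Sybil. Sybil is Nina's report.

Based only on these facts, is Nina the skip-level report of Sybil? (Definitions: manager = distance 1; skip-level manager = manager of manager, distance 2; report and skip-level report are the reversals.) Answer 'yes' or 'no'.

Answer: no

Derivation:
Reconstructing the manager chain from the given facts:
  Nina -> Sybil -> Oscar
(each arrow means 'manager of the next')
Positions in the chain (0 = top):
  position of Nina: 0
  position of Sybil: 1
  position of Oscar: 2

Nina is at position 0, Sybil is at position 1; signed distance (j - i) = 1.
'skip-level report' requires j - i = -2. Actual distance is 1, so the relation does NOT hold.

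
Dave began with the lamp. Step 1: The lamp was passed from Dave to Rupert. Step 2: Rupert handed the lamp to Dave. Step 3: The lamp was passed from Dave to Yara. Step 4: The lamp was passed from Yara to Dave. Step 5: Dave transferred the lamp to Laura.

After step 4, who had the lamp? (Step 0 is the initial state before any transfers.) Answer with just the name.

Tracking the lamp holder through step 4:
After step 0 (start): Dave
After step 1: Rupert
After step 2: Dave
After step 3: Yara
After step 4: Dave

At step 4, the holder is Dave.

Answer: Dave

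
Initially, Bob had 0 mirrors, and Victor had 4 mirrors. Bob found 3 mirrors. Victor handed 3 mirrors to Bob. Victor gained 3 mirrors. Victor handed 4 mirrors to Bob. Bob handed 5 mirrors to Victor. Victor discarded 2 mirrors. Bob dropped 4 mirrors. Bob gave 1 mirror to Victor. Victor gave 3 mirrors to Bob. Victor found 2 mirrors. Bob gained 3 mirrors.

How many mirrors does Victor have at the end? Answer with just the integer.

Answer: 3

Derivation:
Tracking counts step by step:
Start: Bob=0, Victor=4
Event 1 (Bob +3): Bob: 0 -> 3. State: Bob=3, Victor=4
Event 2 (Victor -> Bob, 3): Victor: 4 -> 1, Bob: 3 -> 6. State: Bob=6, Victor=1
Event 3 (Victor +3): Victor: 1 -> 4. State: Bob=6, Victor=4
Event 4 (Victor -> Bob, 4): Victor: 4 -> 0, Bob: 6 -> 10. State: Bob=10, Victor=0
Event 5 (Bob -> Victor, 5): Bob: 10 -> 5, Victor: 0 -> 5. State: Bob=5, Victor=5
Event 6 (Victor -2): Victor: 5 -> 3. State: Bob=5, Victor=3
Event 7 (Bob -4): Bob: 5 -> 1. State: Bob=1, Victor=3
Event 8 (Bob -> Victor, 1): Bob: 1 -> 0, Victor: 3 -> 4. State: Bob=0, Victor=4
Event 9 (Victor -> Bob, 3): Victor: 4 -> 1, Bob: 0 -> 3. State: Bob=3, Victor=1
Event 10 (Victor +2): Victor: 1 -> 3. State: Bob=3, Victor=3
Event 11 (Bob +3): Bob: 3 -> 6. State: Bob=6, Victor=3

Victor's final count: 3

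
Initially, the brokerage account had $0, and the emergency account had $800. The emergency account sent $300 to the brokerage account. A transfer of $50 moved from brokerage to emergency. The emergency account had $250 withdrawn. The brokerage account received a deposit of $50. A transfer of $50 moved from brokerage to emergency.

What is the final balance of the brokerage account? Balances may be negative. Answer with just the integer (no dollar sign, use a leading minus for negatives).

Tracking account balances step by step:
Start: brokerage=0, emergency=800
Event 1 (transfer 300 emergency -> brokerage): emergency: 800 - 300 = 500, brokerage: 0 + 300 = 300. Balances: brokerage=300, emergency=500
Event 2 (transfer 50 brokerage -> emergency): brokerage: 300 - 50 = 250, emergency: 500 + 50 = 550. Balances: brokerage=250, emergency=550
Event 3 (withdraw 250 from emergency): emergency: 550 - 250 = 300. Balances: brokerage=250, emergency=300
Event 4 (deposit 50 to brokerage): brokerage: 250 + 50 = 300. Balances: brokerage=300, emergency=300
Event 5 (transfer 50 brokerage -> emergency): brokerage: 300 - 50 = 250, emergency: 300 + 50 = 350. Balances: brokerage=250, emergency=350

Final balance of brokerage: 250

Answer: 250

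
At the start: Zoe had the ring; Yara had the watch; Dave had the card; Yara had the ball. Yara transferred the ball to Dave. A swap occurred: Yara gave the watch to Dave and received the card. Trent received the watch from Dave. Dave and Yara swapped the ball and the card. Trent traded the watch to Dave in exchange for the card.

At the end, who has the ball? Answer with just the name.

Tracking all object holders:
Start: ring:Zoe, watch:Yara, card:Dave, ball:Yara
Event 1 (give ball: Yara -> Dave). State: ring:Zoe, watch:Yara, card:Dave, ball:Dave
Event 2 (swap watch<->card: now watch:Dave, card:Yara). State: ring:Zoe, watch:Dave, card:Yara, ball:Dave
Event 3 (give watch: Dave -> Trent). State: ring:Zoe, watch:Trent, card:Yara, ball:Dave
Event 4 (swap ball<->card: now ball:Yara, card:Dave). State: ring:Zoe, watch:Trent, card:Dave, ball:Yara
Event 5 (swap watch<->card: now watch:Dave, card:Trent). State: ring:Zoe, watch:Dave, card:Trent, ball:Yara

Final state: ring:Zoe, watch:Dave, card:Trent, ball:Yara
The ball is held by Yara.

Answer: Yara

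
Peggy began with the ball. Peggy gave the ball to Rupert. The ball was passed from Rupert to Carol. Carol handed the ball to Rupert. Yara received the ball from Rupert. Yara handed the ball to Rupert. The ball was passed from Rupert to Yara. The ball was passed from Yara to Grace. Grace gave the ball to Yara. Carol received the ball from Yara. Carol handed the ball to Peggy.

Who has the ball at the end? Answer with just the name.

Tracking the ball through each event:
Start: Peggy has the ball.
After event 1: Rupert has the ball.
After event 2: Carol has the ball.
After event 3: Rupert has the ball.
After event 4: Yara has the ball.
After event 5: Rupert has the ball.
After event 6: Yara has the ball.
After event 7: Grace has the ball.
After event 8: Yara has the ball.
After event 9: Carol has the ball.
After event 10: Peggy has the ball.

Answer: Peggy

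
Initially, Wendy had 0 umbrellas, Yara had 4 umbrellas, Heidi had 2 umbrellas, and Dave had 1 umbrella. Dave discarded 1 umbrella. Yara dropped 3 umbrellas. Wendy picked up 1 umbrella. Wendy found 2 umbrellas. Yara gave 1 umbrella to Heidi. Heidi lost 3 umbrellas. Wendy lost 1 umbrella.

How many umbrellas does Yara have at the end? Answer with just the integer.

Answer: 0

Derivation:
Tracking counts step by step:
Start: Wendy=0, Yara=4, Heidi=2, Dave=1
Event 1 (Dave -1): Dave: 1 -> 0. State: Wendy=0, Yara=4, Heidi=2, Dave=0
Event 2 (Yara -3): Yara: 4 -> 1. State: Wendy=0, Yara=1, Heidi=2, Dave=0
Event 3 (Wendy +1): Wendy: 0 -> 1. State: Wendy=1, Yara=1, Heidi=2, Dave=0
Event 4 (Wendy +2): Wendy: 1 -> 3. State: Wendy=3, Yara=1, Heidi=2, Dave=0
Event 5 (Yara -> Heidi, 1): Yara: 1 -> 0, Heidi: 2 -> 3. State: Wendy=3, Yara=0, Heidi=3, Dave=0
Event 6 (Heidi -3): Heidi: 3 -> 0. State: Wendy=3, Yara=0, Heidi=0, Dave=0
Event 7 (Wendy -1): Wendy: 3 -> 2. State: Wendy=2, Yara=0, Heidi=0, Dave=0

Yara's final count: 0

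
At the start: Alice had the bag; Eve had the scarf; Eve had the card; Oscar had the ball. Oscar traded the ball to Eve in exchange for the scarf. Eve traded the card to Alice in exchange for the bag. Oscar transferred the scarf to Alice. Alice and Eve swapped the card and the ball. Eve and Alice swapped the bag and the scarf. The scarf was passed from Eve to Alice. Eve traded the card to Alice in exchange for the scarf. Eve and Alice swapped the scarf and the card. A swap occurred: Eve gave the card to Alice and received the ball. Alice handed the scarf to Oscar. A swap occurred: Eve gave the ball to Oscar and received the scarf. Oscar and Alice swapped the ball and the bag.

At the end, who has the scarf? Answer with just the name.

Answer: Eve

Derivation:
Tracking all object holders:
Start: bag:Alice, scarf:Eve, card:Eve, ball:Oscar
Event 1 (swap ball<->scarf: now ball:Eve, scarf:Oscar). State: bag:Alice, scarf:Oscar, card:Eve, ball:Eve
Event 2 (swap card<->bag: now card:Alice, bag:Eve). State: bag:Eve, scarf:Oscar, card:Alice, ball:Eve
Event 3 (give scarf: Oscar -> Alice). State: bag:Eve, scarf:Alice, card:Alice, ball:Eve
Event 4 (swap card<->ball: now card:Eve, ball:Alice). State: bag:Eve, scarf:Alice, card:Eve, ball:Alice
Event 5 (swap bag<->scarf: now bag:Alice, scarf:Eve). State: bag:Alice, scarf:Eve, card:Eve, ball:Alice
Event 6 (give scarf: Eve -> Alice). State: bag:Alice, scarf:Alice, card:Eve, ball:Alice
Event 7 (swap card<->scarf: now card:Alice, scarf:Eve). State: bag:Alice, scarf:Eve, card:Alice, ball:Alice
Event 8 (swap scarf<->card: now scarf:Alice, card:Eve). State: bag:Alice, scarf:Alice, card:Eve, ball:Alice
Event 9 (swap card<->ball: now card:Alice, ball:Eve). State: bag:Alice, scarf:Alice, card:Alice, ball:Eve
Event 10 (give scarf: Alice -> Oscar). State: bag:Alice, scarf:Oscar, card:Alice, ball:Eve
Event 11 (swap ball<->scarf: now ball:Oscar, scarf:Eve). State: bag:Alice, scarf:Eve, card:Alice, ball:Oscar
Event 12 (swap ball<->bag: now ball:Alice, bag:Oscar). State: bag:Oscar, scarf:Eve, card:Alice, ball:Alice

Final state: bag:Oscar, scarf:Eve, card:Alice, ball:Alice
The scarf is held by Eve.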